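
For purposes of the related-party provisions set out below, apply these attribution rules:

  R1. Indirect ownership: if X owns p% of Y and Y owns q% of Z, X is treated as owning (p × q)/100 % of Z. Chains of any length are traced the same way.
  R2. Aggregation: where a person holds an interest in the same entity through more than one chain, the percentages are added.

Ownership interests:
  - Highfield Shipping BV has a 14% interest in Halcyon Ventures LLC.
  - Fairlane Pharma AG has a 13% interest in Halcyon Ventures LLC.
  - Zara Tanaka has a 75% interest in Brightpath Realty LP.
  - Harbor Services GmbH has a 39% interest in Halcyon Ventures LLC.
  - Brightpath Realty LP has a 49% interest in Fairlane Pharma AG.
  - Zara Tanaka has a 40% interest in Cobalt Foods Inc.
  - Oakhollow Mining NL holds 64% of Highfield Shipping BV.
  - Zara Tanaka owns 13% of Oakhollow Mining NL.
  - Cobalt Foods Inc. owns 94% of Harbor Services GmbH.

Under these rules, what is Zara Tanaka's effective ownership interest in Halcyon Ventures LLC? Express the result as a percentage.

Chain via Cobalt Foods Inc. → Harbor Services GmbH (R1): 40% × 94% × 39% = 14.664% of Halcyon Ventures LLC.
Chain via Oakhollow Mining NL → Highfield Shipping BV (R1): 13% × 64% × 14% = 1.1648% of Halcyon Ventures LLC.
Chain via Brightpath Realty LP → Fairlane Pharma AG (R1): 75% × 49% × 13% = 4.7775% of Halcyon Ventures LLC.
Aggregating (R2): 14.664% + 1.1648% + 4.7775% = 20.6063%.

20.6063%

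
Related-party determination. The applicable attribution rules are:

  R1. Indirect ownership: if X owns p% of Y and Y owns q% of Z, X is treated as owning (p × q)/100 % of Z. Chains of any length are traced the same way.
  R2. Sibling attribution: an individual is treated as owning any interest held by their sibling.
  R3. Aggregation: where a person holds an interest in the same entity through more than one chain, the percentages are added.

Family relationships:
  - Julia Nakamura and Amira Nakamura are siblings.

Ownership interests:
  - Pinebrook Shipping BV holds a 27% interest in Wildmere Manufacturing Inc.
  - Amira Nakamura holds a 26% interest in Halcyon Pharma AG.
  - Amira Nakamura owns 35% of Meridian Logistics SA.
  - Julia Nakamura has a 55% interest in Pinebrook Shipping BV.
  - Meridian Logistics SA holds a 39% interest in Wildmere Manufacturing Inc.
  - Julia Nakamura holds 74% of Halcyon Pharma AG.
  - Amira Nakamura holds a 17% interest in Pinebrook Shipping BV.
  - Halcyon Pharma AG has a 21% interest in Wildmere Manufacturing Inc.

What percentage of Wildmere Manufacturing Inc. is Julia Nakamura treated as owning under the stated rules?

54.09%

By sibling attribution (R2), Julia Nakamura is treated as also owning Amira Nakamura's interest in Pinebrook Shipping BV, giving 55% + 17% = 72%.
By sibling attribution (R2), Julia Nakamura is treated as also owning Amira Nakamura's interest in Halcyon Pharma AG, giving 74% + 26% = 100%.
By sibling attribution (R2), Julia Nakamura is treated as owning Amira Nakamura's 35% interest in Meridian Logistics SA.
Chain via Pinebrook Shipping BV (R1): 72% × 27% = 19.44% of Wildmere Manufacturing Inc.
Chain via Halcyon Pharma AG (R1): 100% × 21% = 21% of Wildmere Manufacturing Inc.
Chain via Meridian Logistics SA (R1): 35% × 39% = 13.65% of Wildmere Manufacturing Inc.
Aggregating (R3): 19.44% + 21% + 13.65% = 54.09%.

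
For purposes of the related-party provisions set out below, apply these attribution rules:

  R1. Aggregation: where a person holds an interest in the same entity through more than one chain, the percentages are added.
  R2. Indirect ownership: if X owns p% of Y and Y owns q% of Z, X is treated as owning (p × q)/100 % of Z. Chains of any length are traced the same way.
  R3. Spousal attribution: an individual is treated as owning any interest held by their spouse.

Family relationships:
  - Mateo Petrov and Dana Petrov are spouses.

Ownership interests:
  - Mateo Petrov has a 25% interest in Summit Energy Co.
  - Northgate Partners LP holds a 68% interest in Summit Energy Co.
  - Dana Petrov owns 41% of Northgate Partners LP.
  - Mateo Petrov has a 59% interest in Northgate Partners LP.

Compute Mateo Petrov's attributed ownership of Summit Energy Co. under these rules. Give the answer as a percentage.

By spousal attribution (R3), Mateo Petrov is treated as also owning Dana Petrov's interest in Northgate Partners LP, giving 59% + 41% = 100%.
Chain via Northgate Partners LP (R2): 100% × 68% = 68% of Summit Energy Co.
Direct interest in Summit Energy Co: 25%.
Aggregating (R1): 68% + 25% = 93%.

93%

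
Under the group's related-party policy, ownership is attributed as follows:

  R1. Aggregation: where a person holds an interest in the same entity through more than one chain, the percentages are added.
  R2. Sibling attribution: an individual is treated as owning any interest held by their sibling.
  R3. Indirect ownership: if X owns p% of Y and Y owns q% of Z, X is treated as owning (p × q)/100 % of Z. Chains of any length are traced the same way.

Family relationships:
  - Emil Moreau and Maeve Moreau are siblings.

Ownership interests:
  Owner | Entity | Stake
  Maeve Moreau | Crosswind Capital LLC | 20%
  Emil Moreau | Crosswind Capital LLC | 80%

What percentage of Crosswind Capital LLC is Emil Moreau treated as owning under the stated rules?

100%

By sibling attribution (R2), Emil Moreau is treated as also owning Maeve Moreau's interest in Crosswind Capital LLC, giving 80% + 20% = 100%.
Direct interest in Crosswind Capital LLC: 100%.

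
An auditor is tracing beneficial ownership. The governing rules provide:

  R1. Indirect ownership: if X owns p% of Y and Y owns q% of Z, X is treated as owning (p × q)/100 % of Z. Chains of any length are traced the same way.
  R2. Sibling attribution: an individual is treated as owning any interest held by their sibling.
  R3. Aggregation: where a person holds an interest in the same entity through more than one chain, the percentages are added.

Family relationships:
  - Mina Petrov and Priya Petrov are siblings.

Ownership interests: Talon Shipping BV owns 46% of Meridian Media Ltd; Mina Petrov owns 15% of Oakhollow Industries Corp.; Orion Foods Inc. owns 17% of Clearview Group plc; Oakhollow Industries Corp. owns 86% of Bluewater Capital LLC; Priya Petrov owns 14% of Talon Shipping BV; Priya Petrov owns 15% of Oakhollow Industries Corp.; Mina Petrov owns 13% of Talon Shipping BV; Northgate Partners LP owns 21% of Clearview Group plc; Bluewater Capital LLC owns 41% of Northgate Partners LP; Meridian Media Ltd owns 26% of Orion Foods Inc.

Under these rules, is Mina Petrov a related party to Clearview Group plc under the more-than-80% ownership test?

No

By sibling attribution (R2), Mina Petrov is treated as also owning Priya Petrov's interest in Talon Shipping BV, giving 13% + 14% = 27%.
By sibling attribution (R2), Mina Petrov is treated as also owning Priya Petrov's interest in Oakhollow Industries Corp, giving 15% + 15% = 30%.
Chain via Talon Shipping BV → Meridian Media Ltd → Orion Foods Inc. (R1): 27% × 46% × 26% × 17% = 0.548964% of Clearview Group plc.
Chain via Oakhollow Industries Corp. → Bluewater Capital LLC → Northgate Partners LP (R1): 30% × 86% × 41% × 21% = 2.22138% of Clearview Group plc.
Aggregating (R3): 0.548964% + 2.22138% = 2.770344%.
2.770344% does not exceed the 80% threshold, so Mina is not a related party to Clearview Group plc.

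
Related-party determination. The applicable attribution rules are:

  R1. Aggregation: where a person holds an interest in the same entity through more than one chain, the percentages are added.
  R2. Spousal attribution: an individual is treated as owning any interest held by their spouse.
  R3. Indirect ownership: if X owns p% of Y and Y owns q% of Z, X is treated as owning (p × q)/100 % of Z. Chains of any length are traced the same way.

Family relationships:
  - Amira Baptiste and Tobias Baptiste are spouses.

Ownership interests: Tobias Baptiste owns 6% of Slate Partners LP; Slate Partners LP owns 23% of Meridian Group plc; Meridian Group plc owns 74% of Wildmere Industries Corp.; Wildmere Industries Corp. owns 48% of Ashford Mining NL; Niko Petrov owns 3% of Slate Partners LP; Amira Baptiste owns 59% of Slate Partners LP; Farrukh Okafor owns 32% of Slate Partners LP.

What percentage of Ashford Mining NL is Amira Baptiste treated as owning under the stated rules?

5.31024%

By spousal attribution (R2), Amira Baptiste is treated as also owning Tobias Baptiste's interest in Slate Partners LP, giving 59% + 6% = 65%.
Chain via Slate Partners LP → Meridian Group plc → Wildmere Industries Corp. (R3): 65% × 23% × 74% × 48% = 5.31024% of Ashford Mining NL.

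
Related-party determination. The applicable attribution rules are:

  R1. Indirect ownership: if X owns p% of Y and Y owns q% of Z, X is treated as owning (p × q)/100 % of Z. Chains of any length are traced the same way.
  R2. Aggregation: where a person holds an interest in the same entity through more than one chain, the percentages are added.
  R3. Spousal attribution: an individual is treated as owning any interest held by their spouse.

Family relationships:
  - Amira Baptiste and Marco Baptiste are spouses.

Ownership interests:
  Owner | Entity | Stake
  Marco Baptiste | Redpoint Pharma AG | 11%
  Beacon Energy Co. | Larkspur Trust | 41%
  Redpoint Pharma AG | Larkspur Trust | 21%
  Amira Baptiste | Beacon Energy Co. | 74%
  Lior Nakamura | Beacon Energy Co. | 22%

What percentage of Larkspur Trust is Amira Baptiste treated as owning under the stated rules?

By spousal attribution (R3), Amira Baptiste is treated as owning Marco Baptiste's 11% interest in Redpoint Pharma AG.
Chain via Beacon Energy Co. (R1): 74% × 41% = 30.34% of Larkspur Trust.
Chain via Redpoint Pharma AG (R1): 11% × 21% = 2.31% of Larkspur Trust.
Aggregating (R2): 30.34% + 2.31% = 32.65%.

32.65%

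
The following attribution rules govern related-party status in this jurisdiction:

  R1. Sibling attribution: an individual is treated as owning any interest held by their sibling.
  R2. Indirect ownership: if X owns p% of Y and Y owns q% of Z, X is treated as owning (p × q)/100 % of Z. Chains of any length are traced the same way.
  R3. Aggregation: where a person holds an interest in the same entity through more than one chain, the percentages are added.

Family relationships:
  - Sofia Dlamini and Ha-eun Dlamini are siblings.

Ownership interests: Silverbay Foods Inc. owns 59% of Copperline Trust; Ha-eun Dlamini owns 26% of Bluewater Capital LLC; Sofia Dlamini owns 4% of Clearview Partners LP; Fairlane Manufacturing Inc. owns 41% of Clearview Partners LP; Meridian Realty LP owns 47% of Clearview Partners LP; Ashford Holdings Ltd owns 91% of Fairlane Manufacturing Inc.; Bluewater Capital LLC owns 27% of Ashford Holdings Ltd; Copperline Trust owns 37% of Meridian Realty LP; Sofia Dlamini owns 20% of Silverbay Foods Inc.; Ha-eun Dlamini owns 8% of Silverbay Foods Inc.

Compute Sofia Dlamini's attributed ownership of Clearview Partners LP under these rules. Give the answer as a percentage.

By sibling attribution (R1), Sofia Dlamini is treated as also owning Ha-eun Dlamini's interest in Silverbay Foods Inc, giving 20% + 8% = 28%.
By sibling attribution (R1), Sofia Dlamini is treated as owning Ha-eun Dlamini's 26% interest in Bluewater Capital LLC.
Chain via Silverbay Foods Inc. → Copperline Trust → Meridian Realty LP (R2): 28% × 59% × 37% × 47% = 2.872828% of Clearview Partners LP.
Direct interest in Clearview Partners LP: 4%.
Chain via Bluewater Capital LLC → Ashford Holdings Ltd → Fairlane Manufacturing Inc. (R2): 26% × 27% × 91% × 41% = 2.619162% of Clearview Partners LP.
Aggregating (R3): 2.872828% + 4% + 2.619162% = 9.49199%.

9.49199%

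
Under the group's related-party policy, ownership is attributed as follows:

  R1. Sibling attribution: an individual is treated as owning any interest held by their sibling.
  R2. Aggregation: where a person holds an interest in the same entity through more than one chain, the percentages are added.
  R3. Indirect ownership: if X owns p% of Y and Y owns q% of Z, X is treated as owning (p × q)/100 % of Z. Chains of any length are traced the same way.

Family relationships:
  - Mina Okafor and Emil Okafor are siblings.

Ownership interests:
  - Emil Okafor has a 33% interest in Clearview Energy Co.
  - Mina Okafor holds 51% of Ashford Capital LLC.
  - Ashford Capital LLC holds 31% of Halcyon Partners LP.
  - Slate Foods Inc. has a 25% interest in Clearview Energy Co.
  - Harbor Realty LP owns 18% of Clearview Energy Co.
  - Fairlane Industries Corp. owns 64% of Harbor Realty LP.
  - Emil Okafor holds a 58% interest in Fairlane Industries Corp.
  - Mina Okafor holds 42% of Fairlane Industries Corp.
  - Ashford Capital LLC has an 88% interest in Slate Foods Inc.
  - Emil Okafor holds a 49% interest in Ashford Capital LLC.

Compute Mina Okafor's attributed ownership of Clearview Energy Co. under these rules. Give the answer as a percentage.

By sibling attribution (R1), Mina Okafor is treated as also owning Emil Okafor's interest in Fairlane Industries Corp, giving 42% + 58% = 100%.
By sibling attribution (R1), Mina Okafor is treated as also owning Emil Okafor's interest in Ashford Capital LLC, giving 51% + 49% = 100%.
By sibling attribution (R1), Mina Okafor is treated as owning Emil Okafor's 33% interest in Clearview Energy Co.
Chain via Fairlane Industries Corp. → Harbor Realty LP (R3): 100% × 64% × 18% = 11.52% of Clearview Energy Co.
Chain via Ashford Capital LLC → Slate Foods Inc. (R3): 100% × 88% × 25% = 22% of Clearview Energy Co.
Direct interest in Clearview Energy Co: 33%.
Aggregating (R2): 11.52% + 22% + 33% = 66.52%.

66.52%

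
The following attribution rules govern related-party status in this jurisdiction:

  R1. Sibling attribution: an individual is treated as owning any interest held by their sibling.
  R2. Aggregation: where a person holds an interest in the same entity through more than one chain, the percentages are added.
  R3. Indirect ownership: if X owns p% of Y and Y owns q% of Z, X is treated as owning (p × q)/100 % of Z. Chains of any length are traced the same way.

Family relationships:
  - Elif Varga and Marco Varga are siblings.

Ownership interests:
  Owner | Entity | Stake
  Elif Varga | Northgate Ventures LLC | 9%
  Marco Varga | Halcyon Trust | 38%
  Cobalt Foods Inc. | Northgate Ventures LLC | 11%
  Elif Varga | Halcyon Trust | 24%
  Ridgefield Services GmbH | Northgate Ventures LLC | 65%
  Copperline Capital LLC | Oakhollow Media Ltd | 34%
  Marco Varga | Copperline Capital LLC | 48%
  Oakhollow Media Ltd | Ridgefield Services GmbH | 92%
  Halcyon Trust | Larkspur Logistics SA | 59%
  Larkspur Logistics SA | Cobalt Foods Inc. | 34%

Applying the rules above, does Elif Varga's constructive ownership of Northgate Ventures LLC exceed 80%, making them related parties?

No

By sibling attribution (R1), Elif Varga is treated as also owning Marco Varga's interest in Halcyon Trust, giving 24% + 38% = 62%.
By sibling attribution (R1), Elif Varga is treated as owning Marco Varga's 48% interest in Copperline Capital LLC.
Chain via Halcyon Trust → Larkspur Logistics SA → Cobalt Foods Inc. (R3): 62% × 59% × 34% × 11% = 1.368092% of Northgate Ventures LLC.
Direct interest in Northgate Ventures LLC: 9%.
Chain via Copperline Capital LLC → Oakhollow Media Ltd → Ridgefield Services GmbH (R3): 48% × 34% × 92% × 65% = 9.75936% of Northgate Ventures LLC.
Aggregating (R2): 1.368092% + 9% + 9.75936% = 20.127452%.
20.127452% does not exceed the 80% threshold, so Elif is not a related party to Northgate Ventures LLC.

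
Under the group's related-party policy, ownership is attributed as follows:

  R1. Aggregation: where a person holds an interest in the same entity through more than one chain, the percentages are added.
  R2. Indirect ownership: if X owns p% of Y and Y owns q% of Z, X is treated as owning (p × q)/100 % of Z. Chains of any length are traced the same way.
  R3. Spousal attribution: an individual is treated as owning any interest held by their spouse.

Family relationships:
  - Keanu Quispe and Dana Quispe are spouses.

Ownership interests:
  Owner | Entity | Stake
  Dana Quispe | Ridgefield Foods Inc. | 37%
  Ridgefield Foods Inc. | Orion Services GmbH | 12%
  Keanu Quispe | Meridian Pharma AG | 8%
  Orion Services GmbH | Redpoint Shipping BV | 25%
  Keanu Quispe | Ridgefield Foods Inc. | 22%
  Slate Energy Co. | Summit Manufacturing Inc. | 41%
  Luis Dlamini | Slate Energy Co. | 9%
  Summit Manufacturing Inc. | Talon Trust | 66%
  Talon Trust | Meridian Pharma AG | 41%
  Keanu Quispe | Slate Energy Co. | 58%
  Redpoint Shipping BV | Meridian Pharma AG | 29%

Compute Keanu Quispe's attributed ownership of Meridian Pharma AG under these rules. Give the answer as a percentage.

By spousal attribution (R3), Keanu Quispe is treated as also owning Dana Quispe's interest in Ridgefield Foods Inc, giving 22% + 37% = 59%.
Chain via Ridgefield Foods Inc. → Orion Services GmbH → Redpoint Shipping BV (R2): 59% × 12% × 25% × 29% = 0.5133% of Meridian Pharma AG.
Chain via Slate Energy Co. → Summit Manufacturing Inc. → Talon Trust (R2): 58% × 41% × 66% × 41% = 6.434868% of Meridian Pharma AG.
Direct interest in Meridian Pharma AG: 8%.
Aggregating (R1): 0.5133% + 6.434868% + 8% = 14.948168%.

14.948168%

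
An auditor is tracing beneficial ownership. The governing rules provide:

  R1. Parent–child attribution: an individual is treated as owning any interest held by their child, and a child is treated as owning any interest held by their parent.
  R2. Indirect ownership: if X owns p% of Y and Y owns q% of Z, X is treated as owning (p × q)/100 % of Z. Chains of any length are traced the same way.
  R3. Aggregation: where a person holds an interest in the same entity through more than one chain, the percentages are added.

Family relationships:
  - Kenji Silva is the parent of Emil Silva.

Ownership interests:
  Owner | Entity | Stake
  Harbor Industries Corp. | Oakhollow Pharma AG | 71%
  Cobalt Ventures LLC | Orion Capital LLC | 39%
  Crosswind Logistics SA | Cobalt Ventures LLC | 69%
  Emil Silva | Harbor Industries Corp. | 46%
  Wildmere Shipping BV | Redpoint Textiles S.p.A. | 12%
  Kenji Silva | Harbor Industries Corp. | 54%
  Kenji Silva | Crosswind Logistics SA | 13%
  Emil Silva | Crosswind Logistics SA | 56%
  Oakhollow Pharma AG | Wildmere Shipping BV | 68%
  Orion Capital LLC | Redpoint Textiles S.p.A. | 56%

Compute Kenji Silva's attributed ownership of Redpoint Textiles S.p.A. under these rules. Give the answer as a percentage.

16.191624%

By parent–child attribution (R1), Kenji Silva is treated as also owning Emil Silva's interest in Harbor Industries Corp, giving 54% + 46% = 100%.
By parent–child attribution (R1), Kenji Silva is treated as also owning Emil Silva's interest in Crosswind Logistics SA, giving 13% + 56% = 69%.
Chain via Harbor Industries Corp. → Oakhollow Pharma AG → Wildmere Shipping BV (R2): 100% × 71% × 68% × 12% = 5.7936% of Redpoint Textiles S.p.A.
Chain via Crosswind Logistics SA → Cobalt Ventures LLC → Orion Capital LLC (R2): 69% × 69% × 39% × 56% = 10.398024% of Redpoint Textiles S.p.A.
Aggregating (R3): 5.7936% + 10.398024% = 16.191624%.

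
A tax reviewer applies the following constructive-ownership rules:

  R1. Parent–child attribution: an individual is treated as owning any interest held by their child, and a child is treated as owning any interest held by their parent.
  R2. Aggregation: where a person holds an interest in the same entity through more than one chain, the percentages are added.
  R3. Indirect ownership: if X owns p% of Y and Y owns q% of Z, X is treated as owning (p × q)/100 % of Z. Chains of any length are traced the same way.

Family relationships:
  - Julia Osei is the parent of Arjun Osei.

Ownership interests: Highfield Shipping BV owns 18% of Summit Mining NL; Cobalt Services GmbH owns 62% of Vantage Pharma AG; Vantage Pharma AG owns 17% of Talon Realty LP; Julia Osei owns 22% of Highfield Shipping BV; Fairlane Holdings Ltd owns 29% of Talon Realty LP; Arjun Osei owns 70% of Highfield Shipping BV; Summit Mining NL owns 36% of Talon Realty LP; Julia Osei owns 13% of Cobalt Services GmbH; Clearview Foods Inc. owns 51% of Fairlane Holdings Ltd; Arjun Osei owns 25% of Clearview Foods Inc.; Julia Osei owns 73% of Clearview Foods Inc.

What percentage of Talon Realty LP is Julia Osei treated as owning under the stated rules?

By parent–child attribution (R1), Julia Osei is treated as also owning Arjun Osei's interest in Clearview Foods Inc, giving 73% + 25% = 98%.
By parent–child attribution (R1), Julia Osei is treated as also owning Arjun Osei's interest in Highfield Shipping BV, giving 22% + 70% = 92%.
Chain via Clearview Foods Inc. → Fairlane Holdings Ltd (R3): 98% × 51% × 29% = 14.4942% of Talon Realty LP.
Chain via Cobalt Services GmbH → Vantage Pharma AG (R3): 13% × 62% × 17% = 1.3702% of Talon Realty LP.
Chain via Highfield Shipping BV → Summit Mining NL (R3): 92% × 18% × 36% = 5.9616% of Talon Realty LP.
Aggregating (R2): 14.4942% + 1.3702% + 5.9616% = 21.826%.

21.826%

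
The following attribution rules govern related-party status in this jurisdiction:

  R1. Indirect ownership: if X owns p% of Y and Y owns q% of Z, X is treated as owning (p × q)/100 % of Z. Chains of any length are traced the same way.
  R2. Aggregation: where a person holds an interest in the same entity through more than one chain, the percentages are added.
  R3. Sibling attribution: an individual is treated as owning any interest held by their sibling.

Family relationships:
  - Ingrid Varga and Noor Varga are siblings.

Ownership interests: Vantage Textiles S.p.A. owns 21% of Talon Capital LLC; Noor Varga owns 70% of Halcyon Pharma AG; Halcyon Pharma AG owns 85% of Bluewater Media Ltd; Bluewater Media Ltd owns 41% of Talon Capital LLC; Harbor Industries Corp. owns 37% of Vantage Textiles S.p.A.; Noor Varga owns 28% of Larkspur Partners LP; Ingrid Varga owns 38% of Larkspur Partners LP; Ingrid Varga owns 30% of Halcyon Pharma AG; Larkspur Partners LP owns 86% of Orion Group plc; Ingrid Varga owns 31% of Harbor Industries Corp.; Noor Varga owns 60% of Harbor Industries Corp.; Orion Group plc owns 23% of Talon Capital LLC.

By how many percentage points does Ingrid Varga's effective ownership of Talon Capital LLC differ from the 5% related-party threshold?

By sibling attribution (R3), Ingrid Varga is treated as also owning Noor Varga's interest in Halcyon Pharma AG, giving 30% + 70% = 100%.
By sibling attribution (R3), Ingrid Varga is treated as also owning Noor Varga's interest in Harbor Industries Corp, giving 31% + 60% = 91%.
By sibling attribution (R3), Ingrid Varga is treated as also owning Noor Varga's interest in Larkspur Partners LP, giving 38% + 28% = 66%.
Chain via Halcyon Pharma AG → Bluewater Media Ltd (R1): 100% × 85% × 41% = 34.85% of Talon Capital LLC.
Chain via Harbor Industries Corp. → Vantage Textiles S.p.A. (R1): 91% × 37% × 21% = 7.0707% of Talon Capital LLC.
Chain via Larkspur Partners LP → Orion Group plc (R1): 66% × 86% × 23% = 13.0548% of Talon Capital LLC.
Aggregating (R2): 34.85% + 7.0707% + 13.0548% = 54.9755%.
54.9755% exceeds the 5% threshold by 49.9755 percentage points.

49.9755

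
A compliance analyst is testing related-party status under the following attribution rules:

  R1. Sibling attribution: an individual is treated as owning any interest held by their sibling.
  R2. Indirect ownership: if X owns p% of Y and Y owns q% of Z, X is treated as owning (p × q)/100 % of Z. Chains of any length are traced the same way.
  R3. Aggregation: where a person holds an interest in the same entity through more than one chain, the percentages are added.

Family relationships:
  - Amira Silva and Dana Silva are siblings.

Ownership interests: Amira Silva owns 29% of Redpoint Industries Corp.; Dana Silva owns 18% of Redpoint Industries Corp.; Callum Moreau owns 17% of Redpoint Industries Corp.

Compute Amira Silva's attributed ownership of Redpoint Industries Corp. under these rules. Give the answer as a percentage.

47%

By sibling attribution (R1), Amira Silva is treated as also owning Dana Silva's interest in Redpoint Industries Corp, giving 29% + 18% = 47%.
Direct interest in Redpoint Industries Corp: 47%.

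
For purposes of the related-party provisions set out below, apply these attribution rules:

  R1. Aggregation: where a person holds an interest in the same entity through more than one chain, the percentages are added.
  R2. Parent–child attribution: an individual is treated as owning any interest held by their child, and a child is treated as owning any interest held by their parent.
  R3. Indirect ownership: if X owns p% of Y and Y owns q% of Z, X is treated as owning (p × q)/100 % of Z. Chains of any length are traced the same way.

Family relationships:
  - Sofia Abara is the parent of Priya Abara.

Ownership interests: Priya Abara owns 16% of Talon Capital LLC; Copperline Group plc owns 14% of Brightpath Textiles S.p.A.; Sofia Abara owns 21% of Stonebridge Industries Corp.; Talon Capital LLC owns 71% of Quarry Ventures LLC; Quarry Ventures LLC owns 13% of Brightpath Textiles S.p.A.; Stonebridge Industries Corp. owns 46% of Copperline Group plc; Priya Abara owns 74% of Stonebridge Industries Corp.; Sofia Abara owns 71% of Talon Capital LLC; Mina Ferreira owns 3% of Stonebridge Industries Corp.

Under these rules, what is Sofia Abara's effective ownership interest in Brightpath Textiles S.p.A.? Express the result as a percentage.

By parent–child attribution (R2), Sofia Abara is treated as also owning Priya Abara's interest in Talon Capital LLC, giving 71% + 16% = 87%.
By parent–child attribution (R2), Sofia Abara is treated as also owning Priya Abara's interest in Stonebridge Industries Corp, giving 21% + 74% = 95%.
Chain via Talon Capital LLC → Quarry Ventures LLC (R3): 87% × 71% × 13% = 8.0301% of Brightpath Textiles S.p.A.
Chain via Stonebridge Industries Corp. → Copperline Group plc (R3): 95% × 46% × 14% = 6.118% of Brightpath Textiles S.p.A.
Aggregating (R1): 8.0301% + 6.118% = 14.1481%.

14.1481%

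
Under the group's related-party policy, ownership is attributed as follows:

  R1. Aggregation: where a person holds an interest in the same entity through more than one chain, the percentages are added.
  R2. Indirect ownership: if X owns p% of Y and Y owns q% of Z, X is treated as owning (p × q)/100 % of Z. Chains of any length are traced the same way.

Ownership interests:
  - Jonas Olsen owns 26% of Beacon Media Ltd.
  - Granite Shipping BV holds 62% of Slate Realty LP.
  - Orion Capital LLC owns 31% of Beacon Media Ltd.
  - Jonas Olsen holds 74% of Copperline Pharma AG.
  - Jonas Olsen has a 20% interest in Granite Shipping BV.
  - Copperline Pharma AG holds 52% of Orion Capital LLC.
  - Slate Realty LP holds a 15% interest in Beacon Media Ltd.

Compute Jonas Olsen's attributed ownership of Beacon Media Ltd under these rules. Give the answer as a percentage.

Chain via Copperline Pharma AG → Orion Capital LLC (R2): 74% × 52% × 31% = 11.9288% of Beacon Media Ltd.
Chain via Granite Shipping BV → Slate Realty LP (R2): 20% × 62% × 15% = 1.86% of Beacon Media Ltd.
Direct interest in Beacon Media Ltd: 26%.
Aggregating (R1): 11.9288% + 1.86% + 26% = 39.7888%.

39.7888%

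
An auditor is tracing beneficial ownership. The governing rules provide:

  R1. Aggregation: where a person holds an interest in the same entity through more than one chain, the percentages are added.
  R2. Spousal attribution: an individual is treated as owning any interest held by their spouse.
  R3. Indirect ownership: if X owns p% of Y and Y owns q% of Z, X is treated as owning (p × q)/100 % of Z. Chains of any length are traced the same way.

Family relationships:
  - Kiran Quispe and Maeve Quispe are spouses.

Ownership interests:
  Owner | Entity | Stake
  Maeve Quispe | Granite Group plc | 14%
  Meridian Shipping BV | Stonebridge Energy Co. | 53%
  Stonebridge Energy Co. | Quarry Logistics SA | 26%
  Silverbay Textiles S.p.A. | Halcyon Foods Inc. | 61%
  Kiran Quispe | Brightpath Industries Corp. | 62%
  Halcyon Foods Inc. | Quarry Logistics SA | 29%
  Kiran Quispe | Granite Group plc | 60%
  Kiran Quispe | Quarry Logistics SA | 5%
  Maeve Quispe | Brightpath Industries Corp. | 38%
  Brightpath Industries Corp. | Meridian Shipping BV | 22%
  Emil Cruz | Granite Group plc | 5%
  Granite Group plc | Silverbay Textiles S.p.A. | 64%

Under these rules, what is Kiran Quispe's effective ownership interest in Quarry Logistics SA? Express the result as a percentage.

By spousal attribution (R2), Kiran Quispe is treated as also owning Maeve Quispe's interest in Brightpath Industries Corp, giving 62% + 38% = 100%.
By spousal attribution (R2), Kiran Quispe is treated as also owning Maeve Quispe's interest in Granite Group plc, giving 60% + 14% = 74%.
Chain via Brightpath Industries Corp. → Meridian Shipping BV → Stonebridge Energy Co. (R3): 100% × 22% × 53% × 26% = 3.0316% of Quarry Logistics SA.
Chain via Granite Group plc → Silverbay Textiles S.p.A. → Halcyon Foods Inc. (R3): 74% × 64% × 61% × 29% = 8.377984% of Quarry Logistics SA.
Direct interest in Quarry Logistics SA: 5%.
Aggregating (R1): 3.0316% + 8.377984% + 5% = 16.409584%.

16.409584%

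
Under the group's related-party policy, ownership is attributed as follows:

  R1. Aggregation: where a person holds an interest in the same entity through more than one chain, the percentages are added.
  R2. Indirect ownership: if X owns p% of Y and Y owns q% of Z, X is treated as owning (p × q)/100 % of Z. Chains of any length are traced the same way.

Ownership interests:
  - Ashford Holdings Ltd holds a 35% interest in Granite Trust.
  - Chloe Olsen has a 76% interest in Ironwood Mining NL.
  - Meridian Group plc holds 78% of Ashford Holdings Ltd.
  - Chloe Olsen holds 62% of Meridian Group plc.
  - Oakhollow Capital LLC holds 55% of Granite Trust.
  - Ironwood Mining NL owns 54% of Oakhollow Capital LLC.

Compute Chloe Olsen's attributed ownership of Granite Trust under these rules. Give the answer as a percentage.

39.498%

Chain via Ironwood Mining NL → Oakhollow Capital LLC (R2): 76% × 54% × 55% = 22.572% of Granite Trust.
Chain via Meridian Group plc → Ashford Holdings Ltd (R2): 62% × 78% × 35% = 16.926% of Granite Trust.
Aggregating (R1): 22.572% + 16.926% = 39.498%.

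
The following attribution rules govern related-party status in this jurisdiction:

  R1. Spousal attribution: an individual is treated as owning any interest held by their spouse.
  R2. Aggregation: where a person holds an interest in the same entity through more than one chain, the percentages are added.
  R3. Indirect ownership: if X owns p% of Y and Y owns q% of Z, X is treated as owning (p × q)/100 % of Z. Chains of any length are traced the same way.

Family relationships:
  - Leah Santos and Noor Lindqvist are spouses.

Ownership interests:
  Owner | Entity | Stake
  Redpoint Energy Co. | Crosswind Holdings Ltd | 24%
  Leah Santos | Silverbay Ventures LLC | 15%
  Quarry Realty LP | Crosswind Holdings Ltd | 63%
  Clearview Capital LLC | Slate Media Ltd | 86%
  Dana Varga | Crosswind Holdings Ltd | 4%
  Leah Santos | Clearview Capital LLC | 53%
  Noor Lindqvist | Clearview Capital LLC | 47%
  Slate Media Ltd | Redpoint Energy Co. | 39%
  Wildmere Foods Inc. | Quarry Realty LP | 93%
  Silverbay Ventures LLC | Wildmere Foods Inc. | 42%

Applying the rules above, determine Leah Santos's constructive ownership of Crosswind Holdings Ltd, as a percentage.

11.74077%

By spousal attribution (R1), Leah Santos is treated as also owning Noor Lindqvist's interest in Clearview Capital LLC, giving 53% + 47% = 100%.
Chain via Clearview Capital LLC → Slate Media Ltd → Redpoint Energy Co. (R3): 100% × 86% × 39% × 24% = 8.0496% of Crosswind Holdings Ltd.
Chain via Silverbay Ventures LLC → Wildmere Foods Inc. → Quarry Realty LP (R3): 15% × 42% × 93% × 63% = 3.69117% of Crosswind Holdings Ltd.
Aggregating (R2): 8.0496% + 3.69117% = 11.74077%.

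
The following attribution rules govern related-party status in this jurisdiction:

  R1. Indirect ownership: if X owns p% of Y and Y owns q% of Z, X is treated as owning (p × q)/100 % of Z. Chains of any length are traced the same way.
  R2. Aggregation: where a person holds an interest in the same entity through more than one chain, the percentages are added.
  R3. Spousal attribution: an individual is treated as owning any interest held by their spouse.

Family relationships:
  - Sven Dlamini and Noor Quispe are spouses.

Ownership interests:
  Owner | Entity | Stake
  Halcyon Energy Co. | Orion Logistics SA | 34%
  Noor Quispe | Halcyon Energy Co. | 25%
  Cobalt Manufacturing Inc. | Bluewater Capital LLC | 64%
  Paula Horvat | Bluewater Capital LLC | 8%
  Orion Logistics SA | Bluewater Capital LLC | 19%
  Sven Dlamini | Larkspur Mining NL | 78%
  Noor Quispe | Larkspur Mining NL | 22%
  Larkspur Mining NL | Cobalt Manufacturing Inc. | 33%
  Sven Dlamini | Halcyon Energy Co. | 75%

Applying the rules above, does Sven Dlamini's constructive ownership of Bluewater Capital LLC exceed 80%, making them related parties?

No

By spousal attribution (R3), Sven Dlamini is treated as also owning Noor Quispe's interest in Halcyon Energy Co, giving 75% + 25% = 100%.
By spousal attribution (R3), Sven Dlamini is treated as also owning Noor Quispe's interest in Larkspur Mining NL, giving 78% + 22% = 100%.
Chain via Halcyon Energy Co. → Orion Logistics SA (R1): 100% × 34% × 19% = 6.46% of Bluewater Capital LLC.
Chain via Larkspur Mining NL → Cobalt Manufacturing Inc. (R1): 100% × 33% × 64% = 21.12% of Bluewater Capital LLC.
Aggregating (R2): 6.46% + 21.12% = 27.58%.
27.58% does not exceed the 80% threshold, so Sven is not a related party to Bluewater Capital LLC.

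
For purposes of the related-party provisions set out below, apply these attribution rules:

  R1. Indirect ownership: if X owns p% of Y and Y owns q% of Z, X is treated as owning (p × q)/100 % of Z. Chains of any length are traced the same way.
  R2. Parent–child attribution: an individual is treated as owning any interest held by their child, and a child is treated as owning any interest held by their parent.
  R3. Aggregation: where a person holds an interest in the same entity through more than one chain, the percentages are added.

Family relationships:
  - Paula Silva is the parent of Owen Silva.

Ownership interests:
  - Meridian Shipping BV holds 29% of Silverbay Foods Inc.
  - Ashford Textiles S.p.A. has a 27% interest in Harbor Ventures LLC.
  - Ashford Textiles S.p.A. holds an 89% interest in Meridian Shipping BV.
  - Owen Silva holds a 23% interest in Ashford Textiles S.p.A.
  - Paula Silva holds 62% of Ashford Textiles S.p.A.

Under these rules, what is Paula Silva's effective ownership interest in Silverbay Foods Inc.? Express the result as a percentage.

By parent–child attribution (R2), Paula Silva is treated as also owning Owen Silva's interest in Ashford Textiles S.p.A, giving 62% + 23% = 85%.
Chain via Ashford Textiles S.p.A. → Meridian Shipping BV (R1): 85% × 89% × 29% = 21.9385% of Silverbay Foods Inc.

21.9385%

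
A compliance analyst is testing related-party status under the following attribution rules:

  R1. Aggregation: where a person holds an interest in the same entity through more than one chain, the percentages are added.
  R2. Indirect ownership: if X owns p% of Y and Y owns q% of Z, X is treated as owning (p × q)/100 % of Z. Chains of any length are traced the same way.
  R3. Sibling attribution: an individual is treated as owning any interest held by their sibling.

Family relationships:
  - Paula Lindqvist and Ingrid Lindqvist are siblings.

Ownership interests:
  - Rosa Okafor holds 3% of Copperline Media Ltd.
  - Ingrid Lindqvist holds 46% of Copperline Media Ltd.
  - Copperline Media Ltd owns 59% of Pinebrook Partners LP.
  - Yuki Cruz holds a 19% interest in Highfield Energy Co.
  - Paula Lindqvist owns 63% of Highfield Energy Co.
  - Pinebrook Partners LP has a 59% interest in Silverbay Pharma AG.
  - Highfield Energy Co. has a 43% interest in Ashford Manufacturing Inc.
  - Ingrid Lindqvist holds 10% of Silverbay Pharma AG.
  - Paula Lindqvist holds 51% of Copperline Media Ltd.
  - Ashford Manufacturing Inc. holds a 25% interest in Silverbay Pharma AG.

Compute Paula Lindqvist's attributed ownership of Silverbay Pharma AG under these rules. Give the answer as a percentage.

By sibling attribution (R3), Paula Lindqvist is treated as also owning Ingrid Lindqvist's interest in Copperline Media Ltd, giving 51% + 46% = 97%.
By sibling attribution (R3), Paula Lindqvist is treated as owning Ingrid Lindqvist's 10% interest in Silverbay Pharma AG.
Chain via Highfield Energy Co. → Ashford Manufacturing Inc. (R2): 63% × 43% × 25% = 6.7725% of Silverbay Pharma AG.
Chain via Copperline Media Ltd → Pinebrook Partners LP (R2): 97% × 59% × 59% = 33.7657% of Silverbay Pharma AG.
Direct interest in Silverbay Pharma AG: 10%.
Aggregating (R1): 6.7725% + 33.7657% + 10% = 50.5382%.

50.5382%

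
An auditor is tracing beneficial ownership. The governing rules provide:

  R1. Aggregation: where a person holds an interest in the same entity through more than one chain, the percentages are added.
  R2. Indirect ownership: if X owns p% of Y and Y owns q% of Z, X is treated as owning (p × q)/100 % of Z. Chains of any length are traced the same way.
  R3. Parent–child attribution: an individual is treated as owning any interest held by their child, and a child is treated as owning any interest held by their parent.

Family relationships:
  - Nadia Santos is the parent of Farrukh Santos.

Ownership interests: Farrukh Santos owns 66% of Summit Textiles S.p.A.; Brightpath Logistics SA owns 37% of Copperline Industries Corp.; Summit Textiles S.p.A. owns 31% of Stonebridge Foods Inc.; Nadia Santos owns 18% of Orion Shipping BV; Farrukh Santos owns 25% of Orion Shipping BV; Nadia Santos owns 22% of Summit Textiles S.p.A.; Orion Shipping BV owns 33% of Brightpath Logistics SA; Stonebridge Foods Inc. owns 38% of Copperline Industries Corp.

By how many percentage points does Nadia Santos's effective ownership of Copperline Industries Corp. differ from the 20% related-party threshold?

4.3833

By parent–child attribution (R3), Nadia Santos is treated as also owning Farrukh Santos's interest in Orion Shipping BV, giving 18% + 25% = 43%.
By parent–child attribution (R3), Nadia Santos is treated as also owning Farrukh Santos's interest in Summit Textiles S.p.A, giving 22% + 66% = 88%.
Chain via Orion Shipping BV → Brightpath Logistics SA (R2): 43% × 33% × 37% = 5.2503% of Copperline Industries Corp.
Chain via Summit Textiles S.p.A. → Stonebridge Foods Inc. (R2): 88% × 31% × 38% = 10.3664% of Copperline Industries Corp.
Aggregating (R1): 5.2503% + 10.3664% = 15.6167%.
15.6167% falls short of the 20% threshold by 4.3833 percentage points.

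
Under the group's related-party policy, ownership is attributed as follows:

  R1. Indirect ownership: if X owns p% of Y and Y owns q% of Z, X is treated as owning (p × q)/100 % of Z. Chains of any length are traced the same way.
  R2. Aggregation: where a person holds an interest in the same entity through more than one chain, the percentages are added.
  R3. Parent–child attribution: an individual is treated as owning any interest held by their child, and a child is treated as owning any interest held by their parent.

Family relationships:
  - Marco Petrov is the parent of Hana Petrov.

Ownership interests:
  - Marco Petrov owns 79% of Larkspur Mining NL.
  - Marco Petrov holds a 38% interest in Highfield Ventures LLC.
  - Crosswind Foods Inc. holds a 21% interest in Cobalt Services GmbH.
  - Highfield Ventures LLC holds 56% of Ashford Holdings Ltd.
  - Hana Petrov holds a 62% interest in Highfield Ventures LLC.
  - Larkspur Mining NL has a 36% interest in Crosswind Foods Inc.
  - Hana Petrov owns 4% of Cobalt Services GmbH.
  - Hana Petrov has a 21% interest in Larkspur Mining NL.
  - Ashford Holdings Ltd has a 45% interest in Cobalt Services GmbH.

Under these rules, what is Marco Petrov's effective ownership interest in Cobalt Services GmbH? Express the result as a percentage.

36.76%

By parent–child attribution (R3), Marco Petrov is treated as also owning Hana Petrov's interest in Larkspur Mining NL, giving 79% + 21% = 100%.
By parent–child attribution (R3), Marco Petrov is treated as also owning Hana Petrov's interest in Highfield Ventures LLC, giving 38% + 62% = 100%.
By parent–child attribution (R3), Marco Petrov is treated as owning Hana Petrov's 4% interest in Cobalt Services GmbH.
Chain via Larkspur Mining NL → Crosswind Foods Inc. (R1): 100% × 36% × 21% = 7.56% of Cobalt Services GmbH.
Chain via Highfield Ventures LLC → Ashford Holdings Ltd (R1): 100% × 56% × 45% = 25.2% of Cobalt Services GmbH.
Direct interest in Cobalt Services GmbH: 4%.
Aggregating (R2): 7.56% + 25.2% + 4% = 36.76%.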